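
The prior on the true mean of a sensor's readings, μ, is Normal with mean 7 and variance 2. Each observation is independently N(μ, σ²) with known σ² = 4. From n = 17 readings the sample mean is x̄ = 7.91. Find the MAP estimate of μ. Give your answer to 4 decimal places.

μ̂_MAP = 7.8142

n = 17, x̄ = 7.91.
For a Normal prior and Normal likelihood with known variance, the posterior is Normal; its mode equals its mean, the precision-weighted average.
Prior precision 1/σ₀² = 1/2 = 0.5; data precision n/σ² = 17/4 = 4.25.
μ̂ = (0.5·7 + 4.25·7.91) / (0.5 + 4.25) = 37.1175/4.75 = 14847/1900 ≈ 7.8142.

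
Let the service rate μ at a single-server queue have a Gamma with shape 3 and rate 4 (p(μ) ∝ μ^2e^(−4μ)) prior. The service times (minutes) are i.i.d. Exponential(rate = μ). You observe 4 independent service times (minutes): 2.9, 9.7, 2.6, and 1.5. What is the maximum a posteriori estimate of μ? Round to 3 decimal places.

μ̂_MAP = 0.290

The Exponential(rate=μ) likelihood is ∝ μ^n e^(−μΣtᵢ). Here n = 4 and Σtᵢ = 2.9 + 9.7 + 2.6 + 1.5 = 16.7.
Posterior ∝ μ^2e^(−4μ) · μ^4e^(−16.7μ) = μ^6e^(−20.7μ), i.e. Gamma(7, 20.7).
Mode = (a−1)/b = 6/20.7 ≈ 0.290.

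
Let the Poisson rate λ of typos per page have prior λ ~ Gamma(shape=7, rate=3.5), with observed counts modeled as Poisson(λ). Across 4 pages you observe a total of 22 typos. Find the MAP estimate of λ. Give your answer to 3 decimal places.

λ̂_MAP = 3.733

Σxᵢ = 22, n = 4.
Posterior ∝ λ^6e^(−3.5λ) · λ^22e^(−4λ) = λ^28e^(−7.5λ), i.e. Gamma(shape=29, rate=7.5).
The mode of a Gamma(a, b) with a ≥ 1 (shape–rate) is (a−1)/b = 28/7.5 ≈ 3.733.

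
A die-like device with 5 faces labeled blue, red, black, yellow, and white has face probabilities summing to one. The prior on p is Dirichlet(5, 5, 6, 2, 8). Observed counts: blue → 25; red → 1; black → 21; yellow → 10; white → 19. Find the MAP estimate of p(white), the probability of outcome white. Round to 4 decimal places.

The posterior is Dirichlet(αᵢ + nᵢ) = Dirichlet(30, 6, 27, 12, 27).
For a Dirichlet(a₁,…,a_K) with all aᵢ > 1, the mode has j-th component (aⱼ − 1)/(Σaᵢ − K).
Here Σaᵢ = 102 and K = 5, so p(white) = (27 − 1)/(102 − 5) = 26/97 ≈ 0.2680.

MAP estimate of p(white) = 0.2680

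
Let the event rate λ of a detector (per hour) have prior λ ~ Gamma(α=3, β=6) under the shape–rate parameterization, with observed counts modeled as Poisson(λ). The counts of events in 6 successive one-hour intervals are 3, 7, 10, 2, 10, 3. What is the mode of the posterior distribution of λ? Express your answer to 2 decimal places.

Σxᵢ = 3+7+10+2+10+3 = 35, with n = 6.
Posterior ∝ λ^2e^(−6λ) · λ^35e^(−6λ) = λ^37e^(−12λ), i.e. Gamma(shape=38, rate=12).
The mode of a Gamma(a, b) with a ≥ 1 (shape–rate) is (a−1)/b = 37/12 ≈ 3.08.

λ̂_MAP = 3.08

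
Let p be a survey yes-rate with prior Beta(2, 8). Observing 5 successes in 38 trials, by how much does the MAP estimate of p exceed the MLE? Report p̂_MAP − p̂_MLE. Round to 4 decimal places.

Posterior is Beta(7, 41); MAP = (7−1)/(48−2) = 6/46 ≈ 0.13043.
MLE ignores the prior: p̂_MLE = k/n = 5/38 ≈ 0.13158.
Difference = 6/46 − 5/38 = -1/874 ≈ -0.0011.

MAP − MLE = -0.0011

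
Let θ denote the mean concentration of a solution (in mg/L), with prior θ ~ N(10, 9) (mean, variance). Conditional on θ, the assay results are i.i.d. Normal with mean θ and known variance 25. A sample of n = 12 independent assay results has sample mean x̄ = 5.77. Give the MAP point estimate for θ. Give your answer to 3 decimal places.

θ̂_MAP = 6.565

n = 12, x̄ = 5.77.
For a Normal prior and Normal likelihood with known variance, the posterior is Normal; its mode equals its mean, the precision-weighted average.
Prior precision 1/σ₀² = 1/9; data precision n/σ² = 12/25 = 0.48.
θ̂ = ((1/9)·10 + 0.48·5.77) / (1/9 + 0.48) = (21829/5625)/(133/225) = 21829/3325 ≈ 6.565.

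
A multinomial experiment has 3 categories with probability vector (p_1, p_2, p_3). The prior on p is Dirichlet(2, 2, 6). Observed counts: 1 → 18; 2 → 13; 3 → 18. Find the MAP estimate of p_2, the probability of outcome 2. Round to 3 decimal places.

MAP estimate: 0.250

The posterior is Dirichlet(αᵢ + nᵢ) = Dirichlet(20, 15, 24).
For a Dirichlet(a₁,…,a_K) with all aᵢ > 1, the mode has j-th component (aⱼ − 1)/(Σaᵢ − K).
Here Σaᵢ = 59 and K = 3, so p_2 = (15 − 1)/(59 − 3) = 14/56 ≈ 0.250.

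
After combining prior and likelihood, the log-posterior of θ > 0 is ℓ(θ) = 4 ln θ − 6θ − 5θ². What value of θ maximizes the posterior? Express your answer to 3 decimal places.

ℓ'(θ) = 4/θ − 6 − 10θ. Setting this to zero and multiplying by θ: 10θ² + 6θ − 4 = 0.
θ = (−6 + √(6² + 4·10·4)) / (2·10) = (−6 + √196) / 20 = (−6 + 14)/20 = 2/5.
ℓ''(θ) = −4/θ² − 10 < 0, confirming a maximum.

θ̂_MAP = 0.400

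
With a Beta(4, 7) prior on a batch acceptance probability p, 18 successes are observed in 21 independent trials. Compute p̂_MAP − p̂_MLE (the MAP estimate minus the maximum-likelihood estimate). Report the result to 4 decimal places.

MAP − MLE = -0.1571

Posterior is Beta(22, 10); MAP = (22−1)/(32−2) = 21/30 ≈ 0.70000.
MLE ignores the prior: p̂_MLE = k/n = 18/21 ≈ 0.85714.
Difference = 21/30 − 18/21 = -11/70 ≈ -0.1571.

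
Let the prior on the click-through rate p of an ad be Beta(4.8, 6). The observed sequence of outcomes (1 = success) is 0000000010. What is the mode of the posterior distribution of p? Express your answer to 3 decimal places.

Prior: Beta(4.8, 6).
Data: 1 success in 10 trials (from the sequence). The binomial likelihood contributes p(1−p)^9, so the posterior is Beta(4.8+1, 6+9) = Beta(5.8, 15).
For Beta(a, b) with a, b > 1 the mode is (a−1)/(a+b−2) = 4.8/18.8 ≈ 0.255.

p̂_MAP = 0.255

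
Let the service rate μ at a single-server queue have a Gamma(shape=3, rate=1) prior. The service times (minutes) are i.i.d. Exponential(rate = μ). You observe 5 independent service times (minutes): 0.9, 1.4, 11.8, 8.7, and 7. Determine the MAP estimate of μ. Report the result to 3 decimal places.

μ̂_MAP = 0.227

The Exponential(rate=μ) likelihood is ∝ μ^n e^(−μΣtᵢ). Here n = 5 and Σtᵢ = 0.9 + 1.4 + 11.8 + 8.7 + 7 = 29.8.
Posterior ∝ μ^2e^(−1μ) · μ^5e^(−29.8μ) = μ^7e^(−30.8μ), i.e. Gamma(8, 30.8).
Mode = (a−1)/b = 7/30.8 ≈ 0.227.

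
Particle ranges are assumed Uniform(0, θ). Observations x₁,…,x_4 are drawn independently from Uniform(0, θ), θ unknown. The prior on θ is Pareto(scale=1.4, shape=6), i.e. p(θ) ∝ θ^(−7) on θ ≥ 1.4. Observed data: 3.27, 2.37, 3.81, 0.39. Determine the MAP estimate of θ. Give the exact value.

θ̂_MAP = 3.81

The Uniform(0, θ) likelihood is θ^(−n) for θ ≥ max(xᵢ), zero otherwise. Here max(xᵢ) = 3.81.
Posterior ∝ θ^(−7) · θ^(−4) = θ^(−11) on θ ≥ max(1.4, 3.81) = 3.81.
This density is strictly decreasing in θ, so the posterior mode lies at the lower boundary of the support.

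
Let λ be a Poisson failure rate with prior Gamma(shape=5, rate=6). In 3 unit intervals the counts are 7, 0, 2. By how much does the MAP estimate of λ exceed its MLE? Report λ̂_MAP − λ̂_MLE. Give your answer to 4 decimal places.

MAP − MLE = -1.5556

Σxᵢ = 9. Posterior is Gamma(14, 9); MAP = (14−1)/9 = 13/9 ≈ 1.44444.
MLE = x̄ = 9/3 ≈ 3.00000.
Difference = 13/9 − 9/3 = -14/9 ≈ -1.5556.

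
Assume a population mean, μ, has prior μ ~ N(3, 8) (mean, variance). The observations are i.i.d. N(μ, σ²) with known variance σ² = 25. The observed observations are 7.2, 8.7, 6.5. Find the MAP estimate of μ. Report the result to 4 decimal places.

μ̂_MAP = 5.1878

n = 3; x̄ = (7.2 + 8.7 + 6.5)/3 = 22.4/3 = 112/15 ≈ 7.4667.
For a Normal prior and Normal likelihood with known variance, the posterior is Normal; its mode equals its mean, the precision-weighted average.
Prior precision 1/σ₀² = 1/8 = 0.125; data precision n/σ² = 3/25 = 0.12.
μ̂ = (0.125·3 + 0.12·(112/15)) / (0.125 + 0.12) = 1.271/0.245 = 1271/245 ≈ 5.1878.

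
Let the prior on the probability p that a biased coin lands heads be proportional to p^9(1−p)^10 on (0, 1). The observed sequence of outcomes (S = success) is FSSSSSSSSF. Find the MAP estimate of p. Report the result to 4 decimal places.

p̂_MAP = 0.5862

The prior density ∝ p^9(1−p)^10 is the kernel of Beta(10, 11).
Data: 8 successes in 10 trials (from the sequence). The binomial likelihood contributes p^8(1−p)^2, so the posterior is Beta(10+8, 11+2) = Beta(18, 13).
For Beta(a, b) with a, b > 1 the mode is (a−1)/(a+b−2) = 17/29 ≈ 0.5862.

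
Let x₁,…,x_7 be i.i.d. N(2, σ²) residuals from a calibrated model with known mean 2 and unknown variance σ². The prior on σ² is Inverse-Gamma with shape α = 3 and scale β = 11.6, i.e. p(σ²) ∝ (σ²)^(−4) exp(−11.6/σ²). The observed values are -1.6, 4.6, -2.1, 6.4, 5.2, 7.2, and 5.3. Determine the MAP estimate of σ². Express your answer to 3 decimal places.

σ̂²_MAP = 8.484

Sum of squared deviations about the known mean: SS = (-1.6−2)² + (4.6−2)² + (-2.1−2)² + (6.4−2)² + (5.2−2)² + (7.2−2)² + (5.3−2)² = 104.06.
The Normal likelihood contributes (σ²)^(−n/2) exp(−SS/(2σ²)), so the posterior is Inverse-Gamma(α + n/2, β + SS/2) = Inverse-Gamma(6.5, 63.63).
The mode of Inverse-Gamma(a, b) is b/(a+1) = 63.63/7.5 ≈ 8.484.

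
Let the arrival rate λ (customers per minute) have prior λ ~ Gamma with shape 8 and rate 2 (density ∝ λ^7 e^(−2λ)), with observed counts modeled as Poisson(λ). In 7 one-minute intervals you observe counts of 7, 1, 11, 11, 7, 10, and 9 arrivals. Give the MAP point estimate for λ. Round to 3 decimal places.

λ̂_MAP = 7.000

Σxᵢ = 7+1+11+11+7+10+9 = 56, with n = 7.
Posterior ∝ λ^7e^(−2λ) · λ^56e^(−7λ) = λ^63e^(−9λ), i.e. Gamma(shape=64, rate=9).
The mode of a Gamma(a, b) with a ≥ 1 (shape–rate) is (a−1)/b = 63/9 ≈ 7.000.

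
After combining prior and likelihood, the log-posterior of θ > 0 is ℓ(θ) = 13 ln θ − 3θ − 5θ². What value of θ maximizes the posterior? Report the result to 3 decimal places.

ℓ'(θ) = 13/θ − 3 − 10θ. Setting this to zero and multiplying by θ: 10θ² + 3θ − 13 = 0.
θ = (−3 + √(3² + 4·10·13)) / (2·10) = (−3 + √529) / 20 = (−3 + 23)/20 = 1.
ℓ''(θ) = −13/θ² − 10 < 0, confirming a maximum.

θ̂_MAP = 1.000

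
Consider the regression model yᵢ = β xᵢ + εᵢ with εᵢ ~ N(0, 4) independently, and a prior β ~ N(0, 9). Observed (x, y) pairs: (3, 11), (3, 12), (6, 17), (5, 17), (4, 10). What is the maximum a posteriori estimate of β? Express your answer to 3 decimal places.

β̂_MAP = 3.101

log p(β | y) = −Σ(yᵢ − βxᵢ)²/(2·4) − β²/(2·9) + const.
Setting the derivative to zero: Σxᵢ(yᵢ − βxᵢ)/4 − β/9 = 0, so β = Σxᵢyᵢ / (Σxᵢ² + σ²/τ²).
Σxᵢyᵢ = 3·11 + 3·12 + 6·17 + 5·17 + 4·10 = 296; Σxᵢ² = 95; σ²/τ² = 4/9.
β̂_MAP = 296 / (95 + 4/9) = 296/(859/9) = 2664/859 ≈ 3.101.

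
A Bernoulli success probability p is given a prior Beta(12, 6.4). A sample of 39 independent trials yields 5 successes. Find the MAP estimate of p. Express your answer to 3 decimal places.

p̂_MAP = 0.289

Prior: Beta(12, 6.4).
Data: 5 successes in 39 trials. The binomial likelihood contributes p^5(1−p)^34, so the posterior is Beta(12+5, 6.4+34) = Beta(17, 40.4).
For Beta(a, b) with a, b > 1 the mode is (a−1)/(a+b−2) = 16/55.4 ≈ 0.289.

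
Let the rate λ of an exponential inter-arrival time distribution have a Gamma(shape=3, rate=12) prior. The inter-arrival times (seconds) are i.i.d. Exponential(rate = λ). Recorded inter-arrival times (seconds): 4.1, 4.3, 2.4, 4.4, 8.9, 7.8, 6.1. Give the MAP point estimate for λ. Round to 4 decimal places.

The Exponential(rate=λ) likelihood is ∝ λ^n e^(−λΣtᵢ). Here n = 7 and Σtᵢ = 4.1 + 4.3 + 2.4 + 4.4 + 8.9 + 7.8 + 6.1 = 38.
Posterior ∝ λ^2e^(−12λ) · λ^7e^(−38λ) = λ^9e^(−50λ), i.e. Gamma(10, 50).
Mode = (a−1)/b = 9/50 ≈ 0.1800.

λ̂_MAP = 0.1800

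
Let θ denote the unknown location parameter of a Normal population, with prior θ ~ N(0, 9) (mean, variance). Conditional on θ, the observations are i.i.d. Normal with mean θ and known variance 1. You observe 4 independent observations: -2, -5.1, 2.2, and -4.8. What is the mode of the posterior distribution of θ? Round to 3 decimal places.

n = 4; x̄ = ((-2) + (-5.1) + 2.2 + (-4.8))/4 = -9.7/4 = -2.425.
For a Normal prior and Normal likelihood with known variance, the posterior is Normal; its mode equals its mean, the precision-weighted average.
Prior precision 1/σ₀² = 1/9; data precision n/σ² = 4/1 = 4.
θ̂ = ((1/9)·0 + 4·(-2.425)) / (1/9 + 4) = (-9.7)/(37/9) = -873/370 ≈ -2.359.

θ̂_MAP = -2.359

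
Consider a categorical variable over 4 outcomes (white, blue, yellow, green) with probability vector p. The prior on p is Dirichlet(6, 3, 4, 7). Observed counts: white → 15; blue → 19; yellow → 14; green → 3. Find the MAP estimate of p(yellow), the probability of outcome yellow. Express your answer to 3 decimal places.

The posterior is Dirichlet(αᵢ + nᵢ) = Dirichlet(21, 22, 18, 10).
For a Dirichlet(a₁,…,a_K) with all aᵢ > 1, the mode has j-th component (aⱼ − 1)/(Σaᵢ − K).
Here Σaᵢ = 71 and K = 4, so p(yellow) = (18 − 1)/(71 − 4) = 17/67 ≈ 0.254.

MAP estimate of p(yellow) = 0.254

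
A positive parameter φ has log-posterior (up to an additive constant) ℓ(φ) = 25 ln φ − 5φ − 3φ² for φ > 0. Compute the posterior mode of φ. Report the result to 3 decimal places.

ℓ'(φ) = 25/φ − 5 − 6φ. Setting this to zero and multiplying by φ: 6φ² + 5φ − 25 = 0.
φ = (−5 + √(5² + 4·6·25)) / (2·6) = (−5 + √625) / 12 = (−5 + 25)/12 = 5/3.
ℓ''(φ) = −25/φ² − 6 < 0, confirming a maximum.

φ̂_MAP = 1.667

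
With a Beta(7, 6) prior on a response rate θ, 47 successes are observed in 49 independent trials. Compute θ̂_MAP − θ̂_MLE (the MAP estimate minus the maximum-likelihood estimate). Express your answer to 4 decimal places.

MAP − MLE = -0.0759

Posterior is Beta(54, 8); MAP = (54−1)/(62−2) = 53/60 ≈ 0.88333.
MLE ignores the prior: θ̂_MLE = k/n = 47/49 ≈ 0.95918.
Difference = 53/60 − 47/49 = -223/2940 ≈ -0.0759.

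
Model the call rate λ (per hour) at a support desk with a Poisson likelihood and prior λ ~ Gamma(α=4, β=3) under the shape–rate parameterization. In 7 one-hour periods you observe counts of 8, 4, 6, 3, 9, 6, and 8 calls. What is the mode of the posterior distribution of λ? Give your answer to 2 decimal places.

λ̂_MAP = 4.70

Σxᵢ = 8+4+6+3+9+6+8 = 44, with n = 7.
Posterior ∝ λ^3e^(−3λ) · λ^44e^(−7λ) = λ^47e^(−10λ), i.e. Gamma(shape=48, rate=10).
The mode of a Gamma(a, b) with a ≥ 1 (shape–rate) is (a−1)/b = 47/10 ≈ 4.70.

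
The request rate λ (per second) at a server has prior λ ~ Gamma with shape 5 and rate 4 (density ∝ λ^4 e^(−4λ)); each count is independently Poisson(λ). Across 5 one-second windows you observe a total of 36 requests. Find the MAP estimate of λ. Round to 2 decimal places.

λ̂_MAP = 4.44

Σxᵢ = 36, n = 5.
Posterior ∝ λ^4e^(−4λ) · λ^36e^(−5λ) = λ^40e^(−9λ), i.e. Gamma(shape=41, rate=9).
The mode of a Gamma(a, b) with a ≥ 1 (shape–rate) is (a−1)/b = 40/9 ≈ 4.44.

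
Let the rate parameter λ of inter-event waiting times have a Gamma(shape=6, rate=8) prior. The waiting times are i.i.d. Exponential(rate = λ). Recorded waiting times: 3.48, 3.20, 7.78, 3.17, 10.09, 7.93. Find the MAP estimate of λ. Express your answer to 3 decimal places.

λ̂_MAP = 0.252

The Exponential(rate=λ) likelihood is ∝ λ^n e^(−λΣtᵢ). Here n = 6 and Σtᵢ = 3.48 + 3.20 + 7.78 + 3.17 + 10.09 + 7.93 = 35.65.
Posterior ∝ λ^5e^(−8λ) · λ^6e^(−35.65λ) = λ^11e^(−43.65λ), i.e. Gamma(12, 43.65).
Mode = (a−1)/b = 11/43.65 ≈ 0.252.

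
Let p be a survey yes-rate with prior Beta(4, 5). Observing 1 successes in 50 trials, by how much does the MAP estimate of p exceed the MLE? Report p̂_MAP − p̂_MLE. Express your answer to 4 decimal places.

MAP − MLE = 0.0502

Posterior is Beta(5, 54); MAP = (5−1)/(59−2) = 4/57 ≈ 0.07018.
MLE ignores the prior: p̂_MLE = k/n = 1/50 ≈ 0.02000.
Difference = 4/57 − 1/50 = 143/2850 ≈ 0.0502.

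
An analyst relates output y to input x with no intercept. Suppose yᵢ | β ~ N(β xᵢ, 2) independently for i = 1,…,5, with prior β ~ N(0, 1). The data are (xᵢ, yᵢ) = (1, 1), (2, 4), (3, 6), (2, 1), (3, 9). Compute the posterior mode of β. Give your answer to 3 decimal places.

log p(β | y) = −Σ(yᵢ − βxᵢ)²/(2·2) − β²/(2·1) + const.
Setting the derivative to zero: Σxᵢ(yᵢ − βxᵢ)/2 − β/1 = 0, so β = Σxᵢyᵢ / (Σxᵢ² + σ²/τ²).
Σxᵢyᵢ = 1·1 + 2·4 + 3·6 + 2·1 + 3·9 = 56; Σxᵢ² = 27; σ²/τ² = 2.
β̂_MAP = 56 / (27 + 2) = 56/29 ≈ 1.931.

β̂_MAP = 1.931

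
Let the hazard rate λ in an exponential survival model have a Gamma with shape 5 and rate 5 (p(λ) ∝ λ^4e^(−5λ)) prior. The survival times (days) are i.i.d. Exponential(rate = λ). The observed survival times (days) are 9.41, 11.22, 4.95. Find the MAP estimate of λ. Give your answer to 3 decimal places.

λ̂_MAP = 0.229

The Exponential(rate=λ) likelihood is ∝ λ^n e^(−λΣtᵢ). Here n = 3 and Σtᵢ = 9.41 + 11.22 + 4.95 = 25.58.
Posterior ∝ λ^4e^(−5λ) · λ^3e^(−25.58λ) = λ^7e^(−30.58λ), i.e. Gamma(8, 30.58).
Mode = (a−1)/b = 7/30.58 ≈ 0.229.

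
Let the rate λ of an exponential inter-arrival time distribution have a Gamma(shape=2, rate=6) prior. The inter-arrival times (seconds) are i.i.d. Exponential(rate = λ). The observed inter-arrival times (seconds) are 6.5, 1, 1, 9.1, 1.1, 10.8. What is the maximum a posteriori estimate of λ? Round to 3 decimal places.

λ̂_MAP = 0.197

The Exponential(rate=λ) likelihood is ∝ λ^n e^(−λΣtᵢ). Here n = 6 and Σtᵢ = 6.5 + 1 + 1 + 9.1 + 1.1 + 10.8 = 29.5.
Posterior ∝ λe^(−6λ) · λ^6e^(−29.5λ) = λ^7e^(−35.5λ), i.e. Gamma(8, 35.5).
Mode = (a−1)/b = 7/35.5 ≈ 0.197.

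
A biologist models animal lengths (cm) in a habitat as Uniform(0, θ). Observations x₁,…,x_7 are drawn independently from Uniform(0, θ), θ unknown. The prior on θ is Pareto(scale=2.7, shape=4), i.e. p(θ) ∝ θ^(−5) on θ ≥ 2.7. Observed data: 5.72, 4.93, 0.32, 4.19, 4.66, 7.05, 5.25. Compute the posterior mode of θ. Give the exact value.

θ̂_MAP = 7.05

The Uniform(0, θ) likelihood is θ^(−n) for θ ≥ max(xᵢ), zero otherwise. Here max(xᵢ) = 7.05.
Posterior ∝ θ^(−5) · θ^(−7) = θ^(−12) on θ ≥ max(2.7, 7.05) = 7.05.
This density is strictly decreasing in θ, so the posterior mode lies at the lower boundary of the support.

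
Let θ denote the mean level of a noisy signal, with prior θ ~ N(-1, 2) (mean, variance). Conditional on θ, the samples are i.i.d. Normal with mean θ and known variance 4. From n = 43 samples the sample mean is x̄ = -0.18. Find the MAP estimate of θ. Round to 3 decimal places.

θ̂_MAP = -0.216

n = 43, x̄ = -0.18.
For a Normal prior and Normal likelihood with known variance, the posterior is Normal; its mode equals its mean, the precision-weighted average.
Prior precision 1/σ₀² = 1/2 = 0.5; data precision n/σ² = 43/4 = 10.75.
θ̂ = (0.5·(-1) + 10.75·(-0.18)) / (0.5 + 10.75) = (-2.435)/11.25 = -487/2250 ≈ -0.216.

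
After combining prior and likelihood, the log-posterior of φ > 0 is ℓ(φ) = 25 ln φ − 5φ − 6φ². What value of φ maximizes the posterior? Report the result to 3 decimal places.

φ̂_MAP = 1.250

ℓ'(φ) = 25/φ − 5 − 12φ. Setting this to zero and multiplying by φ: 12φ² + 5φ − 25 = 0.
φ = (−5 + √(5² + 4·12·25)) / (2·12) = (−5 + √1225) / 24 = (−5 + 35)/24 = 5/4.
ℓ''(φ) = −25/φ² − 12 < 0, confirming a maximum.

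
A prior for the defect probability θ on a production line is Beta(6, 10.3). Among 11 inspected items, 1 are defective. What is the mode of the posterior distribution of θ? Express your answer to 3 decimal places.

θ̂_MAP = 0.237

Prior: Beta(6, 10.3).
Data: 1 success in 11 trials. The binomial likelihood contributes θ(1−θ)^10, so the posterior is Beta(6+1, 10.3+10) = Beta(7, 20.3).
For Beta(a, b) with a, b > 1 the mode is (a−1)/(a+b−2) = 6/25.3 ≈ 0.237.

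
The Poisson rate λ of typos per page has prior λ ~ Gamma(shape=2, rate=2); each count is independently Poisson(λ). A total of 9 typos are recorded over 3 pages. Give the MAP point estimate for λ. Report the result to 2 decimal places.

Σxᵢ = 9, n = 3.
Posterior ∝ λe^(−2λ) · λ^9e^(−3λ) = λ^10e^(−5λ), i.e. Gamma(shape=11, rate=5).
The mode of a Gamma(a, b) with a ≥ 1 (shape–rate) is (a−1)/b = 10/5 ≈ 2.00.

λ̂_MAP = 2.00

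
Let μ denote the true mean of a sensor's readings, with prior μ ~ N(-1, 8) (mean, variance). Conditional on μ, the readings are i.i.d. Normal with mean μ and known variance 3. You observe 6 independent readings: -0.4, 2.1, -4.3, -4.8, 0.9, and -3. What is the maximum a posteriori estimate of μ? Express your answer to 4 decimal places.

μ̂_MAP = -1.5490

n = 6; x̄ = ((-0.4) + 2.1 + (-4.3) + (-4.8) + 0.9 + (-3))/6 = -9.5/6 = -19/12 ≈ -1.5833.
For a Normal prior and Normal likelihood with known variance, the posterior is Normal; its mode equals its mean, the precision-weighted average.
Prior precision 1/σ₀² = 1/8 = 0.125; data precision n/σ² = 6/3 = 2.
μ̂ = (0.125·(-1) + 2·(-19/12)) / (0.125 + 2) = (-79/24)/2.125 = -79/51 ≈ -1.5490.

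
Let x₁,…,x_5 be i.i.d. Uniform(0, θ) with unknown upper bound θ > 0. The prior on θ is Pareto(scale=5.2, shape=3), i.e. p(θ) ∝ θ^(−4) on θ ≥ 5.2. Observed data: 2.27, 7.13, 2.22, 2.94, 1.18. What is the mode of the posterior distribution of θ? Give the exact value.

θ̂_MAP = 7.13

The Uniform(0, θ) likelihood is θ^(−n) for θ ≥ max(xᵢ), zero otherwise. Here max(xᵢ) = 7.13.
Posterior ∝ θ^(−4) · θ^(−5) = θ^(−9) on θ ≥ max(5.2, 7.13) = 7.13.
This density is strictly decreasing in θ, so the posterior mode lies at the lower boundary of the support.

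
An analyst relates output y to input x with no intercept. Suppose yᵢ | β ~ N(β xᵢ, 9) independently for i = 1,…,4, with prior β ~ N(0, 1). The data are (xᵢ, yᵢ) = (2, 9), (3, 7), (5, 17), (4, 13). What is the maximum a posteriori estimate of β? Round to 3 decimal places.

log p(β | y) = −Σ(yᵢ − βxᵢ)²/(2·9) − β²/(2·1) + const.
Setting the derivative to zero: Σxᵢ(yᵢ − βxᵢ)/9 − β/1 = 0, so β = Σxᵢyᵢ / (Σxᵢ² + σ²/τ²).
Σxᵢyᵢ = 2·9 + 3·7 + 5·17 + 4·13 = 176; Σxᵢ² = 54; σ²/τ² = 9.
β̂_MAP = 176 / (54 + 9) = 176/63 ≈ 2.794.

β̂_MAP = 2.794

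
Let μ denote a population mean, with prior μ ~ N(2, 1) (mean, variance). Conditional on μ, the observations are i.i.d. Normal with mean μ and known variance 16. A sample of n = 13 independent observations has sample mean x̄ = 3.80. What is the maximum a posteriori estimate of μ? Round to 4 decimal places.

μ̂_MAP = 2.8069

n = 13, x̄ = 3.80.
For a Normal prior and Normal likelihood with known variance, the posterior is Normal; its mode equals its mean, the precision-weighted average.
Prior precision 1/σ₀² = 1/1 = 1; data precision n/σ² = 13/16 = 0.8125.
μ̂ = (1·2 + 0.8125·3.8) / (1 + 0.8125) = 5.0875/1.8125 = 407/145 ≈ 2.8069.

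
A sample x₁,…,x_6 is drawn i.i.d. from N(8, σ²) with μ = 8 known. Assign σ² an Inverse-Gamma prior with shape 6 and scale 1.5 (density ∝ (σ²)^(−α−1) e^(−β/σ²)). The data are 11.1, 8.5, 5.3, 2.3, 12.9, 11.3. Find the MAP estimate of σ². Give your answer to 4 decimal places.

σ̂²_MAP = 4.3770

Sum of squared deviations about the known mean: SS = (11.1−8)² + (8.5−8)² + (5.3−8)² + (2.3−8)² + (12.9−8)² + (11.3−8)² = 84.54.
The Normal likelihood contributes (σ²)^(−n/2) exp(−SS/(2σ²)), so the posterior is Inverse-Gamma(α + n/2, β + SS/2) = Inverse-Gamma(9, 43.77).
The mode of Inverse-Gamma(a, b) is b/(a+1) = 43.77/10 ≈ 4.3770.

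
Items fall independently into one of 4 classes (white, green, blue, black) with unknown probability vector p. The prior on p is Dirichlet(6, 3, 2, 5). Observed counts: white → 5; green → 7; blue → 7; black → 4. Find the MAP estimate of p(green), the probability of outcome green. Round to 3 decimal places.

The posterior is Dirichlet(αᵢ + nᵢ) = Dirichlet(11, 10, 9, 9).
For a Dirichlet(a₁,…,a_K) with all aᵢ > 1, the mode has j-th component (aⱼ − 1)/(Σaᵢ − K).
Here Σaᵢ = 39 and K = 4, so p(green) = (10 − 1)/(39 − 4) = 9/35 ≈ 0.257.

MAP estimate of p(green) = 0.257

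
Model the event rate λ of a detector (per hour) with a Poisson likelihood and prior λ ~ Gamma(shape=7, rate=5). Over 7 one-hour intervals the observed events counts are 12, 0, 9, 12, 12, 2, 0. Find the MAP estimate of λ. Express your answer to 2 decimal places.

Σxᵢ = 12+0+9+12+12+2+0 = 47, with n = 7.
Posterior ∝ λ^6e^(−5λ) · λ^47e^(−7λ) = λ^53e^(−12λ), i.e. Gamma(shape=54, rate=12).
The mode of a Gamma(a, b) with a ≥ 1 (shape–rate) is (a−1)/b = 53/12 ≈ 4.42.

λ̂_MAP = 4.42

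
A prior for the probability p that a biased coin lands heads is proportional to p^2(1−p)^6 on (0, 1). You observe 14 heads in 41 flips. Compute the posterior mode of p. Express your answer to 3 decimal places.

p̂_MAP = 0.327

The prior density ∝ p^2(1−p)^6 is the kernel of Beta(3, 7).
Data: 14 successes in 41 trials. The binomial likelihood contributes p^14(1−p)^27, so the posterior is Beta(3+14, 7+27) = Beta(17, 34).
For Beta(a, b) with a, b > 1 the mode is (a−1)/(a+b−2) = 16/49 ≈ 0.327.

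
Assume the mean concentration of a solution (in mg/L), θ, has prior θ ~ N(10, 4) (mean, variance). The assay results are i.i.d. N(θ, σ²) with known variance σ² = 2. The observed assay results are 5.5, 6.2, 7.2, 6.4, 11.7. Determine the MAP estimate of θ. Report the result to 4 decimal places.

θ̂_MAP = 7.6364

n = 5; x̄ = (5.5 + 6.2 + 7.2 + 6.4 + 11.7)/5 = 37/5 = 7.4.
For a Normal prior and Normal likelihood with known variance, the posterior is Normal; its mode equals its mean, the precision-weighted average.
Prior precision 1/σ₀² = 1/4 = 0.25; data precision n/σ² = 5/2 = 2.5.
θ̂ = (0.25·10 + 2.5·7.4) / (0.25 + 2.5) = 21/2.75 = 84/11 ≈ 7.6364.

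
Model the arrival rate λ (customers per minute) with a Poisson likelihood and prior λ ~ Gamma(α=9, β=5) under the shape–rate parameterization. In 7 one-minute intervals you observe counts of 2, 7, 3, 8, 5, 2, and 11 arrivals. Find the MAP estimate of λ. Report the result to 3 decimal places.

Σxᵢ = 2+7+3+8+5+2+11 = 38, with n = 7.
Posterior ∝ λ^8e^(−5λ) · λ^38e^(−7λ) = λ^46e^(−12λ), i.e. Gamma(shape=47, rate=12).
The mode of a Gamma(a, b) with a ≥ 1 (shape–rate) is (a−1)/b = 46/12 ≈ 3.833.

λ̂_MAP = 3.833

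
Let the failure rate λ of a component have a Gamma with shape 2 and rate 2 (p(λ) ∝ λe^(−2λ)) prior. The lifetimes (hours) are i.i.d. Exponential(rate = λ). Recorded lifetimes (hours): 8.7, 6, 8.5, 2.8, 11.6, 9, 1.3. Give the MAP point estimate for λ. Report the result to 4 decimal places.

λ̂_MAP = 0.1603

The Exponential(rate=λ) likelihood is ∝ λ^n e^(−λΣtᵢ). Here n = 7 and Σtᵢ = 8.7 + 6 + 8.5 + 2.8 + 11.6 + 9 + 1.3 = 47.9.
Posterior ∝ λe^(−2λ) · λ^7e^(−47.9λ) = λ^8e^(−49.9λ), i.e. Gamma(9, 49.9).
Mode = (a−1)/b = 8/49.9 ≈ 0.1603.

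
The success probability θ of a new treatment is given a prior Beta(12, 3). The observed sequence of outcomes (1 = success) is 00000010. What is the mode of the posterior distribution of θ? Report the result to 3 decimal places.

θ̂_MAP = 0.571

Prior: Beta(12, 3).
Data: 1 success in 8 trials (from the sequence). The binomial likelihood contributes θ(1−θ)^7, so the posterior is Beta(12+1, 3+7) = Beta(13, 10).
For Beta(a, b) with a, b > 1 the mode is (a−1)/(a+b−2) = 12/21 ≈ 0.571.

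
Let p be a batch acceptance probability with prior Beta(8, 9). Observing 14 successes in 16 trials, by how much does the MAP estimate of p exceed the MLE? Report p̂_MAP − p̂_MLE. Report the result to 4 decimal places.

MAP − MLE = -0.1976

Posterior is Beta(22, 11); MAP = (22−1)/(33−2) = 21/31 ≈ 0.67742.
MLE ignores the prior: p̂_MLE = k/n = 14/16 ≈ 0.87500.
Difference = 21/31 − 14/16 = -49/248 ≈ -0.1976.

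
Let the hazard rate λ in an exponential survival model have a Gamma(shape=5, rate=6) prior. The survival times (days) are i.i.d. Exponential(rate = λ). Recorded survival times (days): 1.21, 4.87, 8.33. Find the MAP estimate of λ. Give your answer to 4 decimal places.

The Exponential(rate=λ) likelihood is ∝ λ^n e^(−λΣtᵢ). Here n = 3 and Σtᵢ = 1.21 + 4.87 + 8.33 = 14.41.
Posterior ∝ λ^4e^(−6λ) · λ^3e^(−14.41λ) = λ^7e^(−20.41λ), i.e. Gamma(8, 20.41).
Mode = (a−1)/b = 7/20.41 ≈ 0.3430.

λ̂_MAP = 0.3430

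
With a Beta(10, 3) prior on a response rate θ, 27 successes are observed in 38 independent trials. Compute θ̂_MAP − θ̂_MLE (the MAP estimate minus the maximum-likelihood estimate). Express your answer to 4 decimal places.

MAP − MLE = 0.0242

Posterior is Beta(37, 14); MAP = (37−1)/(51−2) = 36/49 ≈ 0.73469.
MLE ignores the prior: θ̂_MLE = k/n = 27/38 ≈ 0.71053.
Difference = 36/49 − 27/38 = 45/1862 ≈ 0.0242.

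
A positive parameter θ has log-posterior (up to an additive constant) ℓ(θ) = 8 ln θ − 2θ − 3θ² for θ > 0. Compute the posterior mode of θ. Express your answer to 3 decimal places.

θ̂_MAP = 1.000

ℓ'(θ) = 8/θ − 2 − 6θ. Setting this to zero and multiplying by θ: 6θ² + 2θ − 8 = 0.
θ = (−2 + √(2² + 4·6·8)) / (2·6) = (−2 + √196) / 12 = (−2 + 14)/12 = 1.
ℓ''(θ) = −8/θ² − 6 < 0, confirming a maximum.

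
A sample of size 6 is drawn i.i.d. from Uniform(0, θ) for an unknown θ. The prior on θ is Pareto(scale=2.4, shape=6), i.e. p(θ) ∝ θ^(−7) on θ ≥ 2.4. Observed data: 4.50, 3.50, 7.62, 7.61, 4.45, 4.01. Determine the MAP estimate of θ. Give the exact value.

θ̂_MAP = 7.62

The Uniform(0, θ) likelihood is θ^(−n) for θ ≥ max(xᵢ), zero otherwise. Here max(xᵢ) = 7.62.
Posterior ∝ θ^(−7) · θ^(−6) = θ^(−13) on θ ≥ max(2.4, 7.62) = 7.62.
This density is strictly decreasing in θ, so the posterior mode lies at the lower boundary of the support.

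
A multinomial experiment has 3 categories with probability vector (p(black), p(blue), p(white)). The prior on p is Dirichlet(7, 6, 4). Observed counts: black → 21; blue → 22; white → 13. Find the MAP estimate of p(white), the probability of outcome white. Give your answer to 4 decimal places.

MAP estimate of p(white) = 0.2286

The posterior is Dirichlet(αᵢ + nᵢ) = Dirichlet(28, 28, 17).
For a Dirichlet(a₁,…,a_K) with all aᵢ > 1, the mode has j-th component (aⱼ − 1)/(Σaᵢ − K).
Here Σaᵢ = 73 and K = 3, so p(white) = (17 − 1)/(73 − 3) = 16/70 ≈ 0.2286.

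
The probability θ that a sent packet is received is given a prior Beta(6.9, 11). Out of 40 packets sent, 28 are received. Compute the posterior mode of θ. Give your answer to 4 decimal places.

θ̂_MAP = 0.6064

Prior: Beta(6.9, 11).
Data: 28 successes in 40 trials. The binomial likelihood contributes θ^28(1−θ)^12, so the posterior is Beta(6.9+28, 11+12) = Beta(34.9, 23).
For Beta(a, b) with a, b > 1 the mode is (a−1)/(a+b−2) = 33.9/55.9 ≈ 0.6064.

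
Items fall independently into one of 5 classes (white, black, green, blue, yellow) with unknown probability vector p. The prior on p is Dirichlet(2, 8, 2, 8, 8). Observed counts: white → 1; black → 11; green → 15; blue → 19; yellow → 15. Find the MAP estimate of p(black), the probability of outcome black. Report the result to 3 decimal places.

MAP estimate of p(black) = 0.214

The posterior is Dirichlet(αᵢ + nᵢ) = Dirichlet(3, 19, 17, 27, 23).
For a Dirichlet(a₁,…,a_K) with all aᵢ > 1, the mode has j-th component (aⱼ − 1)/(Σaᵢ − K).
Here Σaᵢ = 89 and K = 5, so p(black) = (19 − 1)/(89 − 5) = 18/84 ≈ 0.214.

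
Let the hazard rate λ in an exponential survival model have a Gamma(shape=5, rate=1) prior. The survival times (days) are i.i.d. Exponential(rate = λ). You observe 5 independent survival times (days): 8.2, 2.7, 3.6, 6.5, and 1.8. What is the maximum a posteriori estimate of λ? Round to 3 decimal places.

The Exponential(rate=λ) likelihood is ∝ λ^n e^(−λΣtᵢ). Here n = 5 and Σtᵢ = 8.2 + 2.7 + 3.6 + 6.5 + 1.8 = 22.8.
Posterior ∝ λ^4e^(−1λ) · λ^5e^(−22.8λ) = λ^9e^(−23.8λ), i.e. Gamma(10, 23.8).
Mode = (a−1)/b = 9/23.8 ≈ 0.378.

λ̂_MAP = 0.378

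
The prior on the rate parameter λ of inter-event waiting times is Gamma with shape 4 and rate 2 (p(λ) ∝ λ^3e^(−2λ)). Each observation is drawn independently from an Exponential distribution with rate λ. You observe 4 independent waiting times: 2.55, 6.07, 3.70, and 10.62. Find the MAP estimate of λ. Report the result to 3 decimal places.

λ̂_MAP = 0.281

The Exponential(rate=λ) likelihood is ∝ λ^n e^(−λΣtᵢ). Here n = 4 and Σtᵢ = 2.55 + 6.07 + 3.70 + 10.62 = 22.94.
Posterior ∝ λ^3e^(−2λ) · λ^4e^(−22.94λ) = λ^7e^(−24.94λ), i.e. Gamma(8, 24.94).
Mode = (a−1)/b = 7/24.94 ≈ 0.281.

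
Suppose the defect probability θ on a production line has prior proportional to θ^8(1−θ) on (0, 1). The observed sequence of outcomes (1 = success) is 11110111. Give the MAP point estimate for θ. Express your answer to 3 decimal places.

The prior density ∝ θ^8(1−θ)^1 is the kernel of Beta(9, 2).
Data: 7 successes in 8 trials (from the sequence). The binomial likelihood contributes θ^7(1−θ)^1, so the posterior is Beta(9+7, 2+1) = Beta(16, 3).
For Beta(a, b) with a, b > 1 the mode is (a−1)/(a+b−2) = 15/17 ≈ 0.882.

θ̂_MAP = 0.882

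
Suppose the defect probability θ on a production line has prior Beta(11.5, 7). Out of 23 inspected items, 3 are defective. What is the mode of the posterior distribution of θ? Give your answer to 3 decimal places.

θ̂_MAP = 0.342

Prior: Beta(11.5, 7).
Data: 3 successes in 23 trials. The binomial likelihood contributes θ^3(1−θ)^20, so the posterior is Beta(11.5+3, 7+20) = Beta(14.5, 27).
For Beta(a, b) with a, b > 1 the mode is (a−1)/(a+b−2) = 13.5/39.5 ≈ 0.342.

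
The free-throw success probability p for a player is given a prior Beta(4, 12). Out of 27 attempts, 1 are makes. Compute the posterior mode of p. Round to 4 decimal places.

p̂_MAP = 0.0976

Prior: Beta(4, 12).
Data: 1 success in 27 trials. The binomial likelihood contributes p(1−p)^26, so the posterior is Beta(4+1, 12+26) = Beta(5, 38).
For Beta(a, b) with a, b > 1 the mode is (a−1)/(a+b−2) = 4/41 ≈ 0.0976.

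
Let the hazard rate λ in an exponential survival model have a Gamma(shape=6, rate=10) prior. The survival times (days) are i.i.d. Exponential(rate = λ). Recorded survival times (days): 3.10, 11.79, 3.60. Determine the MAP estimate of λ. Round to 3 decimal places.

The Exponential(rate=λ) likelihood is ∝ λ^n e^(−λΣtᵢ). Here n = 3 and Σtᵢ = 3.10 + 11.79 + 3.60 = 18.49.
Posterior ∝ λ^5e^(−10λ) · λ^3e^(−18.49λ) = λ^8e^(−28.49λ), i.e. Gamma(9, 28.49).
Mode = (a−1)/b = 8/28.49 ≈ 0.281.

λ̂_MAP = 0.281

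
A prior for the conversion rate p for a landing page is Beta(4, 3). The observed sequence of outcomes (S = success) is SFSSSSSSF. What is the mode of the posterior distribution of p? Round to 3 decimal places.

p̂_MAP = 0.714

Prior: Beta(4, 3).
Data: 7 successes in 9 trials (from the sequence). The binomial likelihood contributes p^7(1−p)^2, so the posterior is Beta(4+7, 3+2) = Beta(11, 5).
For Beta(a, b) with a, b > 1 the mode is (a−1)/(a+b−2) = 10/14 ≈ 0.714.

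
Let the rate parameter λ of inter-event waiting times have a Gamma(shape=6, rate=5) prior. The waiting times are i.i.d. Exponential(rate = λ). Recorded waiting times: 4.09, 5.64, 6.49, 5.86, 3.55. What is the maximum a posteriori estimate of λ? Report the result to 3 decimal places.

The Exponential(rate=λ) likelihood is ∝ λ^n e^(−λΣtᵢ). Here n = 5 and Σtᵢ = 4.09 + 5.64 + 6.49 + 5.86 + 3.55 = 25.63.
Posterior ∝ λ^5e^(−5λ) · λ^5e^(−25.63λ) = λ^10e^(−30.63λ), i.e. Gamma(11, 30.63).
Mode = (a−1)/b = 10/30.63 ≈ 0.326.

λ̂_MAP = 0.326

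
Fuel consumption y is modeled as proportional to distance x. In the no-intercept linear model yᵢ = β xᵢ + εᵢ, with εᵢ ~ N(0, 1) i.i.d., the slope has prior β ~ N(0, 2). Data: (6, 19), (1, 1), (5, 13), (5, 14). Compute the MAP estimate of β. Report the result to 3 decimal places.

log p(β | y) = −Σ(yᵢ − βxᵢ)²/(2·1) − β²/(2·2) + const.
Setting the derivative to zero: Σxᵢ(yᵢ − βxᵢ)/1 − β/2 = 0, so β = Σxᵢyᵢ / (Σxᵢ² + σ²/τ²).
Σxᵢyᵢ = 6·19 + 1·1 + 5·13 + 5·14 = 250; Σxᵢ² = 87; σ²/τ² = 0.5.
β̂_MAP = 250 / (87 + 0.5) = 250/87.5 ≈ 2.857.

β̂_MAP = 2.857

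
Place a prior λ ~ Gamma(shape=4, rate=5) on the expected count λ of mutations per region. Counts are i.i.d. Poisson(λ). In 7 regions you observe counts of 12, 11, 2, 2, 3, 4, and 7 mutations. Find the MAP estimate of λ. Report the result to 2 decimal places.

λ̂_MAP = 3.67

Σxᵢ = 12+11+2+2+3+4+7 = 41, with n = 7.
Posterior ∝ λ^3e^(−5λ) · λ^41e^(−7λ) = λ^44e^(−12λ), i.e. Gamma(shape=45, rate=12).
The mode of a Gamma(a, b) with a ≥ 1 (shape–rate) is (a−1)/b = 44/12 ≈ 3.67.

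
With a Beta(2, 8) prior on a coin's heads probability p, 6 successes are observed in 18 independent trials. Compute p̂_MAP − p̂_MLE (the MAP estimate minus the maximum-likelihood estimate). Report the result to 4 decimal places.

MAP − MLE = -0.0641

Posterior is Beta(8, 20); MAP = (8−1)/(28−2) = 7/26 ≈ 0.26923.
MLE ignores the prior: p̂_MLE = k/n = 6/18 ≈ 0.33333.
Difference = 7/26 − 6/18 = -5/78 ≈ -0.0641.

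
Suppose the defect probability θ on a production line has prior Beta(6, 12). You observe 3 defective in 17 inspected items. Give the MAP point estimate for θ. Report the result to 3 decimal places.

θ̂_MAP = 0.242

Prior: Beta(6, 12).
Data: 3 successes in 17 trials. The binomial likelihood contributes θ^3(1−θ)^14, so the posterior is Beta(6+3, 12+14) = Beta(9, 26).
For Beta(a, b) with a, b > 1 the mode is (a−1)/(a+b−2) = 8/33 ≈ 0.242.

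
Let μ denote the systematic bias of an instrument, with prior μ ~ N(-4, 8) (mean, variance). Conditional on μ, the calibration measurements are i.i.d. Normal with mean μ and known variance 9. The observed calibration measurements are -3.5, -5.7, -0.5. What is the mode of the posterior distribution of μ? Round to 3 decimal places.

μ̂_MAP = -3.442

n = 3; x̄ = ((-3.5) + (-5.7) + (-0.5))/3 = -9.7/3 = -97/30 ≈ -3.2333.
For a Normal prior and Normal likelihood with known variance, the posterior is Normal; its mode equals its mean, the precision-weighted average.
Prior precision 1/σ₀² = 1/8 = 0.125; data precision n/σ² = 3/9 = 1/3.
μ̂ = (0.125·(-4) + (1/3)·(-97/30)) / (0.125 + 1/3) = (-71/45)/(11/24) = -568/165 ≈ -3.442.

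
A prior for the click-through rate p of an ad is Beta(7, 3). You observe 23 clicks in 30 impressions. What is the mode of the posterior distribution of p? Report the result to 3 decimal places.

p̂_MAP = 0.763

Prior: Beta(7, 3).
Data: 23 successes in 30 trials. The binomial likelihood contributes p^23(1−p)^7, so the posterior is Beta(7+23, 3+7) = Beta(30, 10).
For Beta(a, b) with a, b > 1 the mode is (a−1)/(a+b−2) = 29/38 ≈ 0.763.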